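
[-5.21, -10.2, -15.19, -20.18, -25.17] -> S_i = -5.21 + -4.99*i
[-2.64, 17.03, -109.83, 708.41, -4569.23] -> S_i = -2.64*(-6.45)^i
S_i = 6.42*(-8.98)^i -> [6.42, -57.65, 517.71, -4649.05, 41748.45]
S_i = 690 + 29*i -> [690, 719, 748, 777, 806]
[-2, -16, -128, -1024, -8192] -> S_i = -2*8^i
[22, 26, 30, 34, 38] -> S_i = 22 + 4*i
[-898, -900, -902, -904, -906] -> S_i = -898 + -2*i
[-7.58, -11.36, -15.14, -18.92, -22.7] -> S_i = -7.58 + -3.78*i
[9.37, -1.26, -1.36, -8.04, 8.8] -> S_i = Random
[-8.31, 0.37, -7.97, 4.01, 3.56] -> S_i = Random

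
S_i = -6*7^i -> [-6, -42, -294, -2058, -14406]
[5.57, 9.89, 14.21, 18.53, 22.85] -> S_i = 5.57 + 4.32*i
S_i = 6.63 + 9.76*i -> [6.63, 16.39, 26.15, 35.91, 45.67]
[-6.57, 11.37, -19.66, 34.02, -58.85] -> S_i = -6.57*(-1.73)^i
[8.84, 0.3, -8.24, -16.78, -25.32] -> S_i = 8.84 + -8.54*i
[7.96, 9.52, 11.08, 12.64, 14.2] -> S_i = 7.96 + 1.56*i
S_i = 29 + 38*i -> [29, 67, 105, 143, 181]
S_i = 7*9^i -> [7, 63, 567, 5103, 45927]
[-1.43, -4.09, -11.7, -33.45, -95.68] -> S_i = -1.43*2.86^i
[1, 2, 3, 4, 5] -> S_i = 1 + 1*i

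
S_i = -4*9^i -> [-4, -36, -324, -2916, -26244]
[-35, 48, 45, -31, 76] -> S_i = Random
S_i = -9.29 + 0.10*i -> [-9.29, -9.19, -9.09, -8.99, -8.89]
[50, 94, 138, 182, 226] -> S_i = 50 + 44*i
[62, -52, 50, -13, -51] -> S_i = Random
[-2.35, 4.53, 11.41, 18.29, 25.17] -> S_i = -2.35 + 6.88*i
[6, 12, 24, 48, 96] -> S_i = 6*2^i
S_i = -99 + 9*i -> [-99, -90, -81, -72, -63]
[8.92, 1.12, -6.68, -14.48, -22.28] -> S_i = 8.92 + -7.80*i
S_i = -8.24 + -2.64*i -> [-8.24, -10.88, -13.52, -16.16, -18.8]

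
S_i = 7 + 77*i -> [7, 84, 161, 238, 315]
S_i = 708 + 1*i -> [708, 709, 710, 711, 712]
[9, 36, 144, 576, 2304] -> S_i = 9*4^i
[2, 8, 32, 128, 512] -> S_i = 2*4^i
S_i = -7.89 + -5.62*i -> [-7.89, -13.51, -19.13, -24.75, -30.37]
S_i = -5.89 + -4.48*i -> [-5.89, -10.37, -14.85, -19.33, -23.81]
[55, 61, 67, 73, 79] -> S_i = 55 + 6*i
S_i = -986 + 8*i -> [-986, -978, -970, -962, -954]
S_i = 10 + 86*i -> [10, 96, 182, 268, 354]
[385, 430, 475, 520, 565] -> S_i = 385 + 45*i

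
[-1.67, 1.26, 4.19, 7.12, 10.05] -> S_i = -1.67 + 2.93*i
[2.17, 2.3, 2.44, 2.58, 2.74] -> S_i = 2.17*1.06^i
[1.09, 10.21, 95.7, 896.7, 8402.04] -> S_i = 1.09*9.37^i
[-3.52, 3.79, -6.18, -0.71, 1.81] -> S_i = Random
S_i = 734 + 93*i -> [734, 827, 920, 1013, 1106]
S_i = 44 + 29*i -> [44, 73, 102, 131, 160]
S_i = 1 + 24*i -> [1, 25, 49, 73, 97]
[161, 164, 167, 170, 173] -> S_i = 161 + 3*i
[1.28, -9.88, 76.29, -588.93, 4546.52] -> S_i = 1.28*(-7.72)^i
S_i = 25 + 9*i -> [25, 34, 43, 52, 61]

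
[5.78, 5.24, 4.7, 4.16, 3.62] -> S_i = 5.78 + -0.54*i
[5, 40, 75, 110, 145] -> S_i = 5 + 35*i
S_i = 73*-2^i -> [73, -146, 292, -584, 1168]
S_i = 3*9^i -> [3, 27, 243, 2187, 19683]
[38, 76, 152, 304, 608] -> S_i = 38*2^i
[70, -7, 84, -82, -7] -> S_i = Random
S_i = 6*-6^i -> [6, -36, 216, -1296, 7776]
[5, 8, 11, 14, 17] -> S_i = 5 + 3*i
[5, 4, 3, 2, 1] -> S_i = 5 + -1*i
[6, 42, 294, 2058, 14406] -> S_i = 6*7^i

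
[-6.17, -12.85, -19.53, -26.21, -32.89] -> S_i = -6.17 + -6.68*i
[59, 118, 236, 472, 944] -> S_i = 59*2^i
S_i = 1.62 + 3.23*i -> [1.62, 4.85, 8.08, 11.31, 14.54]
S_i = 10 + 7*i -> [10, 17, 24, 31, 38]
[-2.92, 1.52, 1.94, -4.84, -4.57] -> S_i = Random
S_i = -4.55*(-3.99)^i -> [-4.55, 18.15, -72.44, 289.02, -1153.2]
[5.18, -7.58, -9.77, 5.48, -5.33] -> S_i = Random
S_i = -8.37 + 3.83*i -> [-8.37, -4.54, -0.71, 3.12, 6.95]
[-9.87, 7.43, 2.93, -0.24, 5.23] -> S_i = Random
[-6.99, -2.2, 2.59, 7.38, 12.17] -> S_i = -6.99 + 4.79*i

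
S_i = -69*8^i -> [-69, -552, -4416, -35328, -282624]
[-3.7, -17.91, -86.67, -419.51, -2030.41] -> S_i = -3.70*4.84^i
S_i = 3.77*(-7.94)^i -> [3.77, -29.93, 237.67, -1887.13, 14983.85]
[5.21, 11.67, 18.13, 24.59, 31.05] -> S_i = 5.21 + 6.46*i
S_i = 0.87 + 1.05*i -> [0.87, 1.92, 2.97, 4.02, 5.07]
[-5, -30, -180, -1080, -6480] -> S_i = -5*6^i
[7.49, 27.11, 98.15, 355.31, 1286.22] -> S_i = 7.49*3.62^i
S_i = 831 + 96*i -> [831, 927, 1023, 1119, 1215]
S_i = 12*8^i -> [12, 96, 768, 6144, 49152]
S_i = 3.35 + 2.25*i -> [3.35, 5.6, 7.85, 10.1, 12.35]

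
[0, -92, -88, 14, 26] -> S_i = Random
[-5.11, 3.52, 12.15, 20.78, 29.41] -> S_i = -5.11 + 8.63*i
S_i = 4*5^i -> [4, 20, 100, 500, 2500]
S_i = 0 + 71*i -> [0, 71, 142, 213, 284]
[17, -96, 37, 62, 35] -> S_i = Random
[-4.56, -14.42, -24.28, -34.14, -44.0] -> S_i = -4.56 + -9.86*i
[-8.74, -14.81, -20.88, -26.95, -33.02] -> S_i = -8.74 + -6.07*i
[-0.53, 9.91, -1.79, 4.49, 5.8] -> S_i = Random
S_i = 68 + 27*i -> [68, 95, 122, 149, 176]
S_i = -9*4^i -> [-9, -36, -144, -576, -2304]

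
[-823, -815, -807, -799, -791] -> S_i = -823 + 8*i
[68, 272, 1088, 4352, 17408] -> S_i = 68*4^i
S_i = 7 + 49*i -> [7, 56, 105, 154, 203]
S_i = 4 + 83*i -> [4, 87, 170, 253, 336]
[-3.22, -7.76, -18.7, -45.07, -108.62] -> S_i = -3.22*2.41^i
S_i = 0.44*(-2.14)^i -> [0.44, -0.94, 2.02, -4.31, 9.23]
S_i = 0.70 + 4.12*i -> [0.7, 4.82, 8.94, 13.06, 17.18]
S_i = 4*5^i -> [4, 20, 100, 500, 2500]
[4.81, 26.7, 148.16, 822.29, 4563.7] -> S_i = 4.81*5.55^i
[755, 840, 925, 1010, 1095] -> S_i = 755 + 85*i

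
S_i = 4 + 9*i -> [4, 13, 22, 31, 40]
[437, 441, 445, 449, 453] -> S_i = 437 + 4*i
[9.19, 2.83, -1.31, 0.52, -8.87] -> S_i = Random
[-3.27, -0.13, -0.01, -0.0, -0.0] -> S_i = -3.27*0.04^i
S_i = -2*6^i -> [-2, -12, -72, -432, -2592]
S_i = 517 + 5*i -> [517, 522, 527, 532, 537]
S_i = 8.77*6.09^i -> [8.77, 53.41, 325.26, 1980.85, 12063.37]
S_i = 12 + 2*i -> [12, 14, 16, 18, 20]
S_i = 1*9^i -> [1, 9, 81, 729, 6561]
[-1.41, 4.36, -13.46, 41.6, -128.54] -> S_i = -1.41*(-3.09)^i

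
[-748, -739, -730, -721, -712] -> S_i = -748 + 9*i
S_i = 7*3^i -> [7, 21, 63, 189, 567]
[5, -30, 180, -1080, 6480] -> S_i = 5*-6^i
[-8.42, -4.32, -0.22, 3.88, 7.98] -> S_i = -8.42 + 4.10*i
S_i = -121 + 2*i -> [-121, -119, -117, -115, -113]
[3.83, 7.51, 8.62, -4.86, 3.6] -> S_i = Random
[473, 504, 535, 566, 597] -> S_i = 473 + 31*i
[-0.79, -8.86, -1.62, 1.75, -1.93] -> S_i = Random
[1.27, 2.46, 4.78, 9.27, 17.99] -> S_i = 1.27*1.94^i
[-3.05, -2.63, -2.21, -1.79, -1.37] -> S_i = -3.05 + 0.42*i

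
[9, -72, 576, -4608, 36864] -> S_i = 9*-8^i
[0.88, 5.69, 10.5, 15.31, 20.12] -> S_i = 0.88 + 4.81*i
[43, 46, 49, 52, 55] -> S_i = 43 + 3*i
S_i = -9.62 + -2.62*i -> [-9.62, -12.24, -14.86, -17.48, -20.1]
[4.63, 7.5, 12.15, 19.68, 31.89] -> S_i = 4.63*1.62^i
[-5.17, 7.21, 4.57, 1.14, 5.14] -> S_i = Random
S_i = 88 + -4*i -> [88, 84, 80, 76, 72]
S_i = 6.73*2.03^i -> [6.73, 13.66, 27.73, 56.3, 114.29]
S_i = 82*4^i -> [82, 328, 1312, 5248, 20992]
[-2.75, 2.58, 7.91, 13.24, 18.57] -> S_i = -2.75 + 5.33*i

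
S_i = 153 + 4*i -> [153, 157, 161, 165, 169]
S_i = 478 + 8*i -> [478, 486, 494, 502, 510]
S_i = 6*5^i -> [6, 30, 150, 750, 3750]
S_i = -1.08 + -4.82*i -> [-1.08, -5.9, -10.72, -15.54, -20.36]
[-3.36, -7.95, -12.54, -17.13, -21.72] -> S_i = -3.36 + -4.59*i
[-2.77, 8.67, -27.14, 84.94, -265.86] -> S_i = -2.77*(-3.13)^i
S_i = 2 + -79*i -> [2, -77, -156, -235, -314]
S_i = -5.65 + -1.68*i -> [-5.65, -7.33, -9.01, -10.69, -12.37]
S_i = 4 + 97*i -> [4, 101, 198, 295, 392]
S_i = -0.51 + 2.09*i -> [-0.51, 1.58, 3.67, 5.76, 7.85]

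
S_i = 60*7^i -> [60, 420, 2940, 20580, 144060]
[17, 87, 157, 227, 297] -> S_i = 17 + 70*i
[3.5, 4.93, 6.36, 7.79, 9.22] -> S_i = 3.50 + 1.43*i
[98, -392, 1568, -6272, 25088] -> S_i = 98*-4^i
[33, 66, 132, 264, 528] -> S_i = 33*2^i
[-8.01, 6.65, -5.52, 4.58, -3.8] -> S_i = -8.01*(-0.83)^i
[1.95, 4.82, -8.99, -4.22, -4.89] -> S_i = Random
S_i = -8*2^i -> [-8, -16, -32, -64, -128]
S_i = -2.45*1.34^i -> [-2.45, -3.28, -4.4, -5.89, -7.9]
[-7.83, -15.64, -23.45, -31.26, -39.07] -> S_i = -7.83 + -7.81*i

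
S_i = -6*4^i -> [-6, -24, -96, -384, -1536]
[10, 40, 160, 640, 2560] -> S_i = 10*4^i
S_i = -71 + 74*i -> [-71, 3, 77, 151, 225]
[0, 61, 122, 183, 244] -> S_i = 0 + 61*i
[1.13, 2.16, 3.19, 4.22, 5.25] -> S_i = 1.13 + 1.03*i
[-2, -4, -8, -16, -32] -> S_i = -2*2^i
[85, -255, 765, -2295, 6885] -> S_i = 85*-3^i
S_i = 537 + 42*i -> [537, 579, 621, 663, 705]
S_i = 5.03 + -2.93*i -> [5.03, 2.1, -0.83, -3.76, -6.69]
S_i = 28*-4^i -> [28, -112, 448, -1792, 7168]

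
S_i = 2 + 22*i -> [2, 24, 46, 68, 90]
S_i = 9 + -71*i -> [9, -62, -133, -204, -275]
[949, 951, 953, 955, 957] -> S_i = 949 + 2*i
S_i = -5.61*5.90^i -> [-5.61, -33.1, -195.28, -1152.18, -6797.84]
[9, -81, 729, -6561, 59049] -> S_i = 9*-9^i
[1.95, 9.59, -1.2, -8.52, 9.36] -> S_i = Random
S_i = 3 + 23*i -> [3, 26, 49, 72, 95]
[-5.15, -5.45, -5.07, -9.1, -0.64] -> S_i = Random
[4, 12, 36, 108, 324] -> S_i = 4*3^i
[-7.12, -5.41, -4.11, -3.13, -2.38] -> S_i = -7.12*0.76^i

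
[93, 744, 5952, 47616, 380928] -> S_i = 93*8^i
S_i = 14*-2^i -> [14, -28, 56, -112, 224]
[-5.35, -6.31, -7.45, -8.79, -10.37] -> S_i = -5.35*1.18^i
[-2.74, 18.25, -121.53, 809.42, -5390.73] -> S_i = -2.74*(-6.66)^i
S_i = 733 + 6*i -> [733, 739, 745, 751, 757]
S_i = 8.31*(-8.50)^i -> [8.31, -70.64, 600.4, -5103.38, 43378.72]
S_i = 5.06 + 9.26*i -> [5.06, 14.32, 23.58, 32.84, 42.1]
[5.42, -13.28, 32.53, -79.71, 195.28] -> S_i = 5.42*(-2.45)^i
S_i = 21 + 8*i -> [21, 29, 37, 45, 53]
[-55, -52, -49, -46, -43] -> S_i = -55 + 3*i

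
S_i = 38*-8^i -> [38, -304, 2432, -19456, 155648]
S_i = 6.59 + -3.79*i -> [6.59, 2.8, -0.99, -4.78, -8.57]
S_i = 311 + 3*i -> [311, 314, 317, 320, 323]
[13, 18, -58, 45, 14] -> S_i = Random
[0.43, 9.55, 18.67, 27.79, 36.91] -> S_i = 0.43 + 9.12*i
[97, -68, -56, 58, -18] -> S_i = Random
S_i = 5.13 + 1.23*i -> [5.13, 6.36, 7.59, 8.82, 10.05]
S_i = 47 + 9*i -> [47, 56, 65, 74, 83]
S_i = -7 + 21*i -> [-7, 14, 35, 56, 77]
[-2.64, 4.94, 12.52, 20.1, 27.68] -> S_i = -2.64 + 7.58*i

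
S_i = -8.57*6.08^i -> [-8.57, -52.11, -316.8, -1926.16, -11711.03]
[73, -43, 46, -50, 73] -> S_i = Random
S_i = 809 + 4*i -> [809, 813, 817, 821, 825]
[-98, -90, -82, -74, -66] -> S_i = -98 + 8*i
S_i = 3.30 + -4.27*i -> [3.3, -0.97, -5.24, -9.51, -13.78]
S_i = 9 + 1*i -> [9, 10, 11, 12, 13]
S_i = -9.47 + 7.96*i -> [-9.47, -1.51, 6.45, 14.41, 22.37]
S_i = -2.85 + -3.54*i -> [-2.85, -6.39, -9.93, -13.47, -17.01]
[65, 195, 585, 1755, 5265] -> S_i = 65*3^i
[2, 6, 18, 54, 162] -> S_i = 2*3^i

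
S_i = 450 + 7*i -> [450, 457, 464, 471, 478]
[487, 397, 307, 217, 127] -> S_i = 487 + -90*i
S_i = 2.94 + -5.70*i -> [2.94, -2.76, -8.46, -14.16, -19.86]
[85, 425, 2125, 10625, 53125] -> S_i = 85*5^i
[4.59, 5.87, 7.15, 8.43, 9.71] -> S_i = 4.59 + 1.28*i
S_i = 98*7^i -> [98, 686, 4802, 33614, 235298]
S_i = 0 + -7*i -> [0, -7, -14, -21, -28]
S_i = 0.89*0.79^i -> [0.89, 0.7, 0.56, 0.44, 0.35]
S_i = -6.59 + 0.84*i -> [-6.59, -5.75, -4.91, -4.07, -3.23]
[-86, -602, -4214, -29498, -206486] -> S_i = -86*7^i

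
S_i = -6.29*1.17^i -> [-6.29, -7.36, -8.61, -10.07, -11.79]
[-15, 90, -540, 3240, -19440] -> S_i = -15*-6^i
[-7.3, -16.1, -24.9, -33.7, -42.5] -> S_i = -7.30 + -8.80*i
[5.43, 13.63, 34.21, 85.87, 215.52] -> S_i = 5.43*2.51^i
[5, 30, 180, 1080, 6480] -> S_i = 5*6^i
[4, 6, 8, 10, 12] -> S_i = 4 + 2*i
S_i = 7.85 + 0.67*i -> [7.85, 8.52, 9.19, 9.86, 10.53]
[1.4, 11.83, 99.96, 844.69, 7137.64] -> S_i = 1.40*8.45^i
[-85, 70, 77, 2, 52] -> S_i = Random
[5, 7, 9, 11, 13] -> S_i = 5 + 2*i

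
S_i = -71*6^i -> [-71, -426, -2556, -15336, -92016]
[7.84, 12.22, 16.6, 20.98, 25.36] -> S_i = 7.84 + 4.38*i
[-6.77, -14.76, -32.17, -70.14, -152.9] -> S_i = -6.77*2.18^i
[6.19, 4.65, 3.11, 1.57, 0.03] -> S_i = 6.19 + -1.54*i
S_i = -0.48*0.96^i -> [-0.48, -0.46, -0.44, -0.42, -0.41]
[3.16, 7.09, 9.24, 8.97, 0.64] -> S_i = Random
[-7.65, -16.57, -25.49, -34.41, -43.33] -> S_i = -7.65 + -8.92*i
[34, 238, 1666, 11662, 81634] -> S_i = 34*7^i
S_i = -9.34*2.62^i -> [-9.34, -24.47, -64.11, -167.98, -440.1]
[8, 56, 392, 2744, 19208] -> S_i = 8*7^i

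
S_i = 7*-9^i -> [7, -63, 567, -5103, 45927]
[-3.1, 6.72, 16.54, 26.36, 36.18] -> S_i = -3.10 + 9.82*i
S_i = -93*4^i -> [-93, -372, -1488, -5952, -23808]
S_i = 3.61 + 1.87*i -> [3.61, 5.48, 7.35, 9.22, 11.09]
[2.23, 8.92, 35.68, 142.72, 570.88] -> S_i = 2.23*4.00^i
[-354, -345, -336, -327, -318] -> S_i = -354 + 9*i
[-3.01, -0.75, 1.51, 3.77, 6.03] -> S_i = -3.01 + 2.26*i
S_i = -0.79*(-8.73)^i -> [-0.79, 6.9, -60.21, 525.62, -4588.64]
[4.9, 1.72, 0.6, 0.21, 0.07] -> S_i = 4.90*0.35^i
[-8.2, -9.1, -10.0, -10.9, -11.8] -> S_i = -8.20 + -0.90*i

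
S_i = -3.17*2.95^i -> [-3.17, -9.35, -27.59, -81.38, -240.08]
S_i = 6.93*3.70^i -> [6.93, 25.64, 94.87, 351.03, 1298.79]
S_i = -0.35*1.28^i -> [-0.35, -0.45, -0.57, -0.73, -0.94]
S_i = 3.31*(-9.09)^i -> [3.31, -30.09, 273.5, -2486.11, 22598.7]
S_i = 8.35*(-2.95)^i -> [8.35, -24.63, 72.67, -214.36, 632.37]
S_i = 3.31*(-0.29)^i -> [3.31, -0.96, 0.28, -0.08, 0.02]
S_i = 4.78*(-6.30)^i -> [4.78, -30.11, 189.72, -1195.22, 7529.92]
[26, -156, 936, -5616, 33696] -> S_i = 26*-6^i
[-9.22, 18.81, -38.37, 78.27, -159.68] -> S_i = -9.22*(-2.04)^i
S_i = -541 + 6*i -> [-541, -535, -529, -523, -517]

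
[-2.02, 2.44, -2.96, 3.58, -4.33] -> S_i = -2.02*(-1.21)^i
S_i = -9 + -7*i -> [-9, -16, -23, -30, -37]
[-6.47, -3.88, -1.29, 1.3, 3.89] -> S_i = -6.47 + 2.59*i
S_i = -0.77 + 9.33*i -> [-0.77, 8.56, 17.89, 27.22, 36.55]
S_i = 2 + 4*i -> [2, 6, 10, 14, 18]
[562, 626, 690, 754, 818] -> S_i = 562 + 64*i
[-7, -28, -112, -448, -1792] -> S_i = -7*4^i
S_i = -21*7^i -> [-21, -147, -1029, -7203, -50421]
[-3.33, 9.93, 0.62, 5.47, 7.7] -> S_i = Random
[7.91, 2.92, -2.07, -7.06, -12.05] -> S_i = 7.91 + -4.99*i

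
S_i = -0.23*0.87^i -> [-0.23, -0.2, -0.17, -0.15, -0.13]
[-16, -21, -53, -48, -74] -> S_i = Random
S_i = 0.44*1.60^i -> [0.44, 0.7, 1.13, 1.8, 2.88]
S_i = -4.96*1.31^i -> [-4.96, -6.5, -8.51, -11.15, -14.61]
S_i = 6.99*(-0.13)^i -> [6.99, -0.91, 0.12, -0.02, 0.0]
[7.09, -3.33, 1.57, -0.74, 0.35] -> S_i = 7.09*(-0.47)^i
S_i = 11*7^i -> [11, 77, 539, 3773, 26411]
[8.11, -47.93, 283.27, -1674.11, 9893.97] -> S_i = 8.11*(-5.91)^i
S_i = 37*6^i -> [37, 222, 1332, 7992, 47952]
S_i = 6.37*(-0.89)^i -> [6.37, -5.67, 5.05, -4.49, 4.0]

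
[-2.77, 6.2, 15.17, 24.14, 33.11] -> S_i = -2.77 + 8.97*i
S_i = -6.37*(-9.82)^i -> [-6.37, 62.55, -614.27, 6032.17, -59235.95]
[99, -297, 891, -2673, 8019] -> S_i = 99*-3^i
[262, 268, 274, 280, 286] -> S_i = 262 + 6*i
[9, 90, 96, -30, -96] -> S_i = Random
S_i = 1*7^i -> [1, 7, 49, 343, 2401]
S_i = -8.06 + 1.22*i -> [-8.06, -6.84, -5.62, -4.4, -3.18]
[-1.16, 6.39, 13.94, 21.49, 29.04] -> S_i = -1.16 + 7.55*i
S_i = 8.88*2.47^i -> [8.88, 21.93, 54.18, 133.81, 330.52]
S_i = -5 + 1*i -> [-5, -4, -3, -2, -1]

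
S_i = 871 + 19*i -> [871, 890, 909, 928, 947]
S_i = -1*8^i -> [-1, -8, -64, -512, -4096]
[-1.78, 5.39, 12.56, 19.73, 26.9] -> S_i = -1.78 + 7.17*i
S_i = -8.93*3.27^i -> [-8.93, -29.2, -95.49, -312.24, -1021.04]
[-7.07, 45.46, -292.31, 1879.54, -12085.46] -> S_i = -7.07*(-6.43)^i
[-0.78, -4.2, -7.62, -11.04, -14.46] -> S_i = -0.78 + -3.42*i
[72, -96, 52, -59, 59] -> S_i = Random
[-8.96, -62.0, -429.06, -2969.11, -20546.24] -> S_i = -8.96*6.92^i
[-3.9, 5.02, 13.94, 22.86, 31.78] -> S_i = -3.90 + 8.92*i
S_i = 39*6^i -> [39, 234, 1404, 8424, 50544]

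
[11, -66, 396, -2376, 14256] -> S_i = 11*-6^i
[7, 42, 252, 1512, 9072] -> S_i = 7*6^i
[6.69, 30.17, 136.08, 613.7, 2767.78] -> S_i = 6.69*4.51^i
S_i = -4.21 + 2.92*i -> [-4.21, -1.29, 1.63, 4.55, 7.47]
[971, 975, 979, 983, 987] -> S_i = 971 + 4*i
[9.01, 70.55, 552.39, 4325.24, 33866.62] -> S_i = 9.01*7.83^i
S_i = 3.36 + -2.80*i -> [3.36, 0.56, -2.24, -5.04, -7.84]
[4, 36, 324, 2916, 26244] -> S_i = 4*9^i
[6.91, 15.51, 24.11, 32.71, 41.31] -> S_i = 6.91 + 8.60*i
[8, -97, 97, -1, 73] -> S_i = Random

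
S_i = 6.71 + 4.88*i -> [6.71, 11.59, 16.47, 21.35, 26.23]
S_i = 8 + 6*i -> [8, 14, 20, 26, 32]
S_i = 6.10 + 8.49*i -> [6.1, 14.59, 23.08, 31.57, 40.06]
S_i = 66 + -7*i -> [66, 59, 52, 45, 38]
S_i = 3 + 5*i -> [3, 8, 13, 18, 23]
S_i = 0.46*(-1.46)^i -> [0.46, -0.67, 0.98, -1.43, 2.09]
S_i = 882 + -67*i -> [882, 815, 748, 681, 614]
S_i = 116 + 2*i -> [116, 118, 120, 122, 124]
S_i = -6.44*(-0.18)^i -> [-6.44, 1.16, -0.21, 0.04, -0.01]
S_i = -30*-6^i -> [-30, 180, -1080, 6480, -38880]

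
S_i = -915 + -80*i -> [-915, -995, -1075, -1155, -1235]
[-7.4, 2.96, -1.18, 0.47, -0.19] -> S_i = -7.40*(-0.40)^i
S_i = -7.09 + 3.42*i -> [-7.09, -3.67, -0.25, 3.17, 6.59]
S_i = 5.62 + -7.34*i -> [5.62, -1.72, -9.06, -16.4, -23.74]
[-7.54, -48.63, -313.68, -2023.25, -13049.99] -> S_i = -7.54*6.45^i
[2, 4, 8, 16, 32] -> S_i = 2*2^i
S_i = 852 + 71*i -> [852, 923, 994, 1065, 1136]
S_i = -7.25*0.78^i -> [-7.25, -5.66, -4.41, -3.44, -2.68]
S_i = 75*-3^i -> [75, -225, 675, -2025, 6075]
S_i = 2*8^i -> [2, 16, 128, 1024, 8192]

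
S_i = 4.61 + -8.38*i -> [4.61, -3.77, -12.15, -20.53, -28.91]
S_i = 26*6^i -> [26, 156, 936, 5616, 33696]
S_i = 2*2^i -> [2, 4, 8, 16, 32]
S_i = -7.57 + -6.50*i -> [-7.57, -14.07, -20.57, -27.07, -33.57]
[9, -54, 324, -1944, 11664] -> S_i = 9*-6^i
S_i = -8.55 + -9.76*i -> [-8.55, -18.31, -28.07, -37.83, -47.59]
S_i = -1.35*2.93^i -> [-1.35, -3.96, -11.59, -33.96, -99.5]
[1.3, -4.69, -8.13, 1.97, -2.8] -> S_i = Random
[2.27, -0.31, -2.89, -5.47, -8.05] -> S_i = 2.27 + -2.58*i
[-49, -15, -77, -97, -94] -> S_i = Random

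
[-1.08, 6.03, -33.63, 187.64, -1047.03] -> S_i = -1.08*(-5.58)^i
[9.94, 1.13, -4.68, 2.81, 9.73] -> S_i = Random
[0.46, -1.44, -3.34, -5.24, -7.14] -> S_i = 0.46 + -1.90*i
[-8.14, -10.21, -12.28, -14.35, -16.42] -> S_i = -8.14 + -2.07*i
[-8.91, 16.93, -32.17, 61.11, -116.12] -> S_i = -8.91*(-1.90)^i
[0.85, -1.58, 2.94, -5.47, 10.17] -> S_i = 0.85*(-1.86)^i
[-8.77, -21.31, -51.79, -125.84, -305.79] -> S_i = -8.77*2.43^i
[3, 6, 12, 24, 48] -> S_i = 3*2^i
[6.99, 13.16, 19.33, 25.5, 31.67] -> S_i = 6.99 + 6.17*i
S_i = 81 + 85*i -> [81, 166, 251, 336, 421]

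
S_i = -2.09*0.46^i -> [-2.09, -0.96, -0.44, -0.2, -0.09]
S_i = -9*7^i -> [-9, -63, -441, -3087, -21609]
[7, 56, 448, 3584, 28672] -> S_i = 7*8^i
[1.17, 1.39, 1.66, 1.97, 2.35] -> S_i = 1.17*1.19^i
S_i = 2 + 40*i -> [2, 42, 82, 122, 162]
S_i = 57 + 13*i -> [57, 70, 83, 96, 109]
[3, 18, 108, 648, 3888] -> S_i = 3*6^i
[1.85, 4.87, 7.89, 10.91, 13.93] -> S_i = 1.85 + 3.02*i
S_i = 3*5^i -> [3, 15, 75, 375, 1875]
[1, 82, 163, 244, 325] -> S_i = 1 + 81*i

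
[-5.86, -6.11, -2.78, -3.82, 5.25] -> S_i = Random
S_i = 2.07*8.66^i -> [2.07, 17.93, 155.24, 1344.39, 11642.38]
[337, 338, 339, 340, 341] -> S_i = 337 + 1*i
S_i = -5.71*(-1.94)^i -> [-5.71, 11.08, -21.49, 41.69, -80.88]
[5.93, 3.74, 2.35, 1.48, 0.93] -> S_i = 5.93*0.63^i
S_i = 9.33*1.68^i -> [9.33, 15.67, 26.33, 44.24, 74.32]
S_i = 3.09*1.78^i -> [3.09, 5.5, 9.79, 17.43, 31.02]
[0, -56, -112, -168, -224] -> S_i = 0 + -56*i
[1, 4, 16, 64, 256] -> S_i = 1*4^i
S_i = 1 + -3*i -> [1, -2, -5, -8, -11]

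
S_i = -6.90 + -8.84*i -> [-6.9, -15.74, -24.58, -33.42, -42.26]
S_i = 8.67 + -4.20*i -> [8.67, 4.47, 0.27, -3.93, -8.13]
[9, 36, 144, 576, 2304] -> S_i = 9*4^i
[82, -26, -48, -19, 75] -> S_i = Random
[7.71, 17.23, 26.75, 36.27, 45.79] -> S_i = 7.71 + 9.52*i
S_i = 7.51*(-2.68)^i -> [7.51, -20.13, 53.94, -144.56, 387.42]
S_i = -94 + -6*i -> [-94, -100, -106, -112, -118]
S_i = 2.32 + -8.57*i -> [2.32, -6.25, -14.82, -23.39, -31.96]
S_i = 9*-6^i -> [9, -54, 324, -1944, 11664]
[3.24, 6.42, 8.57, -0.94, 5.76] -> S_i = Random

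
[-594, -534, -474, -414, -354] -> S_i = -594 + 60*i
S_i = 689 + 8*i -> [689, 697, 705, 713, 721]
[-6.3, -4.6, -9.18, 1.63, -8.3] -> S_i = Random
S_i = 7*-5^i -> [7, -35, 175, -875, 4375]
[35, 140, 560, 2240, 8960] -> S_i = 35*4^i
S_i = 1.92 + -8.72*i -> [1.92, -6.8, -15.52, -24.24, -32.96]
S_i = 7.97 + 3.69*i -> [7.97, 11.66, 15.35, 19.04, 22.73]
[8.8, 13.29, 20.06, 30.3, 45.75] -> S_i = 8.80*1.51^i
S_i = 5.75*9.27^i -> [5.75, 53.3, 494.11, 4580.44, 42460.66]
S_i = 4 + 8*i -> [4, 12, 20, 28, 36]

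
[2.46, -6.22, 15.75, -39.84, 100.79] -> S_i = 2.46*(-2.53)^i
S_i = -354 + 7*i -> [-354, -347, -340, -333, -326]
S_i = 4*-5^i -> [4, -20, 100, -500, 2500]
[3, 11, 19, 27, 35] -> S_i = 3 + 8*i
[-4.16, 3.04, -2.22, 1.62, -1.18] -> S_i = -4.16*(-0.73)^i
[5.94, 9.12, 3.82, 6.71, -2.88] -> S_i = Random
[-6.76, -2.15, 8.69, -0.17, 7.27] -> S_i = Random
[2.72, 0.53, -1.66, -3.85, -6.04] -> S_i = 2.72 + -2.19*i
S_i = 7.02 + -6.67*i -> [7.02, 0.35, -6.32, -12.99, -19.66]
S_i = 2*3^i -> [2, 6, 18, 54, 162]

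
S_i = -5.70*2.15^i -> [-5.7, -12.26, -26.35, -56.65, -121.79]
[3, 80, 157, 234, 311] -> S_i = 3 + 77*i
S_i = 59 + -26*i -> [59, 33, 7, -19, -45]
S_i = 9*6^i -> [9, 54, 324, 1944, 11664]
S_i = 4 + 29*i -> [4, 33, 62, 91, 120]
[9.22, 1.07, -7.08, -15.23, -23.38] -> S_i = 9.22 + -8.15*i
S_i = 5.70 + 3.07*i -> [5.7, 8.77, 11.84, 14.91, 17.98]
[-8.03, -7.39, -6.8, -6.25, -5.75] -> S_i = -8.03*0.92^i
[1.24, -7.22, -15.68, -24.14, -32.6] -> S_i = 1.24 + -8.46*i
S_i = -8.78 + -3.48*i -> [-8.78, -12.26, -15.74, -19.22, -22.7]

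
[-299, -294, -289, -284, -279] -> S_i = -299 + 5*i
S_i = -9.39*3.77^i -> [-9.39, -35.4, -133.46, -503.14, -1896.84]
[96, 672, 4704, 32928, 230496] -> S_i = 96*7^i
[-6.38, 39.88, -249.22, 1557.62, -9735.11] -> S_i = -6.38*(-6.25)^i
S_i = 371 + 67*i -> [371, 438, 505, 572, 639]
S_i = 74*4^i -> [74, 296, 1184, 4736, 18944]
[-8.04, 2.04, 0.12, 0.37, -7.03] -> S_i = Random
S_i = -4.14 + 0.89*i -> [-4.14, -3.25, -2.36, -1.47, -0.58]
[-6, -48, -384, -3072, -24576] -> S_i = -6*8^i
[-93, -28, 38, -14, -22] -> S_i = Random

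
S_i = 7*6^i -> [7, 42, 252, 1512, 9072]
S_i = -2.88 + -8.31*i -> [-2.88, -11.19, -19.5, -27.81, -36.12]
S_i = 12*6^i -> [12, 72, 432, 2592, 15552]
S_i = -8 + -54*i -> [-8, -62, -116, -170, -224]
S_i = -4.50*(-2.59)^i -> [-4.5, 11.66, -30.19, 78.18, -202.49]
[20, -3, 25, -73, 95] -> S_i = Random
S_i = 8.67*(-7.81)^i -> [8.67, -67.71, 528.84, -4130.21, 32256.94]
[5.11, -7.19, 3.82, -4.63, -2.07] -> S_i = Random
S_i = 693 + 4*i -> [693, 697, 701, 705, 709]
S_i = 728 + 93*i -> [728, 821, 914, 1007, 1100]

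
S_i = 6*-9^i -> [6, -54, 486, -4374, 39366]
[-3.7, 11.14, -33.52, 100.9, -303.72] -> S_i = -3.70*(-3.01)^i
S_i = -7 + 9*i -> [-7, 2, 11, 20, 29]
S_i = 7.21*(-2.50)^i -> [7.21, -18.02, 45.06, -112.66, 281.64]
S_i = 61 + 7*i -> [61, 68, 75, 82, 89]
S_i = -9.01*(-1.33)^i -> [-9.01, 11.98, -15.94, 21.2, -28.19]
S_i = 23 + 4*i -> [23, 27, 31, 35, 39]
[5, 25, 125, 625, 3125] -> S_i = 5*5^i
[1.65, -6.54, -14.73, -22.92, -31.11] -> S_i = 1.65 + -8.19*i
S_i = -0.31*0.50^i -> [-0.31, -0.16, -0.08, -0.04, -0.02]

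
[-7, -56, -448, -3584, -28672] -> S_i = -7*8^i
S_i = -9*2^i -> [-9, -18, -36, -72, -144]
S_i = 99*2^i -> [99, 198, 396, 792, 1584]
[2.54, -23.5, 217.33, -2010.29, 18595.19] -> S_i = 2.54*(-9.25)^i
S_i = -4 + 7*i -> [-4, 3, 10, 17, 24]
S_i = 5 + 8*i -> [5, 13, 21, 29, 37]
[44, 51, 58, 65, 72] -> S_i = 44 + 7*i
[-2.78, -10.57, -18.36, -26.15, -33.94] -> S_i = -2.78 + -7.79*i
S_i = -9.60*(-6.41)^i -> [-9.6, 61.54, -394.45, 2528.4, -16207.03]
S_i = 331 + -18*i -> [331, 313, 295, 277, 259]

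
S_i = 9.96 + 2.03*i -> [9.96, 11.99, 14.02, 16.05, 18.08]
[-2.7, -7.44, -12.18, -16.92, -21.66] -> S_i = -2.70 + -4.74*i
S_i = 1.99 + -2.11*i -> [1.99, -0.12, -2.23, -4.34, -6.45]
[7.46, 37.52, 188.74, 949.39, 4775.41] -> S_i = 7.46*5.03^i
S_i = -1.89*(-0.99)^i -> [-1.89, 1.87, -1.85, 1.83, -1.82]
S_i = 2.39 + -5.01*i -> [2.39, -2.62, -7.63, -12.64, -17.65]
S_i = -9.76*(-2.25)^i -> [-9.76, 21.96, -49.41, 111.17, -250.14]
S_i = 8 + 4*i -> [8, 12, 16, 20, 24]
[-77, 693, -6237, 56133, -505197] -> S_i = -77*-9^i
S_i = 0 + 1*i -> [0, 1, 2, 3, 4]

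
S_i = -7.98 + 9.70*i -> [-7.98, 1.72, 11.42, 21.12, 30.82]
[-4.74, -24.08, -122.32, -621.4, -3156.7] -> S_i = -4.74*5.08^i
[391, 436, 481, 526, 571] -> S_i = 391 + 45*i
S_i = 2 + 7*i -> [2, 9, 16, 23, 30]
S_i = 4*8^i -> [4, 32, 256, 2048, 16384]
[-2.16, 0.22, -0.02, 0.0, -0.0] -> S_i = -2.16*(-0.10)^i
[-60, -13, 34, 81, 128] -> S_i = -60 + 47*i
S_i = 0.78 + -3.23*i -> [0.78, -2.45, -5.68, -8.91, -12.14]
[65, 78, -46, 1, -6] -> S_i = Random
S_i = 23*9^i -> [23, 207, 1863, 16767, 150903]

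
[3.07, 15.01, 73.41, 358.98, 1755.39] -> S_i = 3.07*4.89^i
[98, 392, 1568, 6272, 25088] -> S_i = 98*4^i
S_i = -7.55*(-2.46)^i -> [-7.55, 18.57, -45.69, 112.4, -276.5]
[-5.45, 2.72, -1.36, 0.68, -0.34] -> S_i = -5.45*(-0.50)^i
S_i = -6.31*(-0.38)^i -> [-6.31, 2.4, -0.91, 0.35, -0.13]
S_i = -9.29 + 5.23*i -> [-9.29, -4.06, 1.17, 6.4, 11.63]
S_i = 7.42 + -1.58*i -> [7.42, 5.84, 4.26, 2.68, 1.1]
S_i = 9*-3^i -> [9, -27, 81, -243, 729]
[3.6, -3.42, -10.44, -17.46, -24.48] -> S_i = 3.60 + -7.02*i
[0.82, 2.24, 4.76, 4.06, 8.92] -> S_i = Random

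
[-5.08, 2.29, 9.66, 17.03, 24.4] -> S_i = -5.08 + 7.37*i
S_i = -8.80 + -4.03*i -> [-8.8, -12.83, -16.86, -20.89, -24.92]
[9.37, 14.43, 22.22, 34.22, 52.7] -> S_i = 9.37*1.54^i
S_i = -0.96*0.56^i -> [-0.96, -0.54, -0.3, -0.17, -0.09]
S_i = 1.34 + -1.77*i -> [1.34, -0.43, -2.2, -3.97, -5.74]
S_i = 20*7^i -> [20, 140, 980, 6860, 48020]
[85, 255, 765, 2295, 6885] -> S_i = 85*3^i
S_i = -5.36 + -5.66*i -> [-5.36, -11.02, -16.68, -22.34, -28.0]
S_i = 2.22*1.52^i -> [2.22, 3.37, 5.13, 7.8, 11.85]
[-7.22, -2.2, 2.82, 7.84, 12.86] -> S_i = -7.22 + 5.02*i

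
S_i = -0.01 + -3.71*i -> [-0.01, -3.72, -7.43, -11.14, -14.85]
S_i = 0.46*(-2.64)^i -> [0.46, -1.21, 3.21, -8.46, 22.34]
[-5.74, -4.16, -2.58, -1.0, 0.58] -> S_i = -5.74 + 1.58*i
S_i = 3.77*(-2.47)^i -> [3.77, -9.31, 23.0, -56.81, 140.32]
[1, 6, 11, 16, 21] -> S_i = 1 + 5*i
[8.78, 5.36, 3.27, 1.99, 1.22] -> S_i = 8.78*0.61^i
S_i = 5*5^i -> [5, 25, 125, 625, 3125]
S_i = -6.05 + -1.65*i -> [-6.05, -7.7, -9.35, -11.0, -12.65]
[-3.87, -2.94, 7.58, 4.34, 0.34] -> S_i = Random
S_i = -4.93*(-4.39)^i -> [-4.93, 21.64, -95.01, 417.1, -1831.07]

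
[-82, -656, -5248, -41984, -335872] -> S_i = -82*8^i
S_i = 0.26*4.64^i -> [0.26, 1.21, 5.6, 25.97, 120.52]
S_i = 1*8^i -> [1, 8, 64, 512, 4096]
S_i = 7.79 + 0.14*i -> [7.79, 7.93, 8.07, 8.21, 8.35]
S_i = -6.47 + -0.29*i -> [-6.47, -6.76, -7.05, -7.34, -7.63]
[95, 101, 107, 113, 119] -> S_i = 95 + 6*i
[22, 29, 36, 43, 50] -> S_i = 22 + 7*i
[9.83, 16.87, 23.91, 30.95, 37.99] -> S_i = 9.83 + 7.04*i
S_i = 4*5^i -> [4, 20, 100, 500, 2500]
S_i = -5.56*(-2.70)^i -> [-5.56, 15.01, -40.53, 109.44, -295.48]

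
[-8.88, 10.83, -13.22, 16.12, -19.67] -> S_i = -8.88*(-1.22)^i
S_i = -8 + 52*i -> [-8, 44, 96, 148, 200]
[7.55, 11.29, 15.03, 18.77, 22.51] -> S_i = 7.55 + 3.74*i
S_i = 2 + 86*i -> [2, 88, 174, 260, 346]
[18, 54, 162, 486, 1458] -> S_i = 18*3^i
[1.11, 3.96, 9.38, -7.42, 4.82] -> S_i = Random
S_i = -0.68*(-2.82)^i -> [-0.68, 1.92, -5.41, 15.25, -43.0]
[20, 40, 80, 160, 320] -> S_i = 20*2^i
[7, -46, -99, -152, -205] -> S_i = 7 + -53*i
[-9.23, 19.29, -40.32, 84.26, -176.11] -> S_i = -9.23*(-2.09)^i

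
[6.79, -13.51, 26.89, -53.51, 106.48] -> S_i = 6.79*(-1.99)^i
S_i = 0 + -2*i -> [0, -2, -4, -6, -8]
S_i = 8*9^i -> [8, 72, 648, 5832, 52488]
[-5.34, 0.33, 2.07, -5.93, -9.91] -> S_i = Random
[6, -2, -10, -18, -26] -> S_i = 6 + -8*i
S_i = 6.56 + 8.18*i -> [6.56, 14.74, 22.92, 31.1, 39.28]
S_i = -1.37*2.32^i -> [-1.37, -3.18, -7.37, -17.11, -39.69]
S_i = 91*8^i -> [91, 728, 5824, 46592, 372736]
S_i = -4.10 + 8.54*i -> [-4.1, 4.44, 12.98, 21.52, 30.06]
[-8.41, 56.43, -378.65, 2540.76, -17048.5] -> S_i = -8.41*(-6.71)^i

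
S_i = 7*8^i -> [7, 56, 448, 3584, 28672]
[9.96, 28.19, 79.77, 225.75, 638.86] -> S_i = 9.96*2.83^i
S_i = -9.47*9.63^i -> [-9.47, -91.2, -878.22, -8457.24, -81443.26]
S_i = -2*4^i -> [-2, -8, -32, -128, -512]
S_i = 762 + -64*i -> [762, 698, 634, 570, 506]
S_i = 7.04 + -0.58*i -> [7.04, 6.46, 5.88, 5.3, 4.72]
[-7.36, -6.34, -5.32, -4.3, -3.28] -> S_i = -7.36 + 1.02*i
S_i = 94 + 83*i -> [94, 177, 260, 343, 426]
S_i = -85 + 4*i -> [-85, -81, -77, -73, -69]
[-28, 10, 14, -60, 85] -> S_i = Random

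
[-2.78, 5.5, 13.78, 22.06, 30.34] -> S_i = -2.78 + 8.28*i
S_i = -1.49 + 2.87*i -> [-1.49, 1.38, 4.25, 7.12, 9.99]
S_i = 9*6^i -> [9, 54, 324, 1944, 11664]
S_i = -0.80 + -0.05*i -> [-0.8, -0.85, -0.9, -0.95, -1.0]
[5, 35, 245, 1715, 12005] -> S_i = 5*7^i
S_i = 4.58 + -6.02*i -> [4.58, -1.44, -7.46, -13.48, -19.5]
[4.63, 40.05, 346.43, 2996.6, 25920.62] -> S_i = 4.63*8.65^i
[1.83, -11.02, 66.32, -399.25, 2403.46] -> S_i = 1.83*(-6.02)^i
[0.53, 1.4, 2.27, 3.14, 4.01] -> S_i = 0.53 + 0.87*i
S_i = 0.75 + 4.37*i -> [0.75, 5.12, 9.49, 13.86, 18.23]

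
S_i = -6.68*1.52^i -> [-6.68, -10.15, -15.43, -23.46, -35.66]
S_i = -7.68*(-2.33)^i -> [-7.68, 17.89, -41.69, 97.15, -226.35]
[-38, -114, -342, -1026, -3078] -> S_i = -38*3^i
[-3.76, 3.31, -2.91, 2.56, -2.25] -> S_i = -3.76*(-0.88)^i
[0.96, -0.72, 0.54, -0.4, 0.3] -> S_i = 0.96*(-0.75)^i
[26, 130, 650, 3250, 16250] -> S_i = 26*5^i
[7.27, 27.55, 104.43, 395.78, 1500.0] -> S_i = 7.27*3.79^i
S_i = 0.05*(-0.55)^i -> [0.05, -0.03, 0.02, -0.01, 0.0]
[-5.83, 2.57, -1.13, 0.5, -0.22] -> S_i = -5.83*(-0.44)^i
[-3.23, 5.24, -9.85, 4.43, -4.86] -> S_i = Random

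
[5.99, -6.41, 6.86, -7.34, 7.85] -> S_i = 5.99*(-1.07)^i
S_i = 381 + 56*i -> [381, 437, 493, 549, 605]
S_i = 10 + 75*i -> [10, 85, 160, 235, 310]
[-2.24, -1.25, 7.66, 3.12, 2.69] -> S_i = Random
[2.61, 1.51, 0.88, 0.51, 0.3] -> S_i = 2.61*0.58^i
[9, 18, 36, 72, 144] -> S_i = 9*2^i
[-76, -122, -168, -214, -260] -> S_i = -76 + -46*i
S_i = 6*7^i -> [6, 42, 294, 2058, 14406]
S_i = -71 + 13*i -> [-71, -58, -45, -32, -19]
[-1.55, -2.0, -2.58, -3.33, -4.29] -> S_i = -1.55*1.29^i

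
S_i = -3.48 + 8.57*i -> [-3.48, 5.09, 13.66, 22.23, 30.8]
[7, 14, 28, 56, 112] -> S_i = 7*2^i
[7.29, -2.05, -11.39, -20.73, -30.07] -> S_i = 7.29 + -9.34*i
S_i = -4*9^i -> [-4, -36, -324, -2916, -26244]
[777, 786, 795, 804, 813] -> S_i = 777 + 9*i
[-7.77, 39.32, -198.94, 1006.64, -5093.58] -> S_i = -7.77*(-5.06)^i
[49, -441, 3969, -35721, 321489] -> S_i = 49*-9^i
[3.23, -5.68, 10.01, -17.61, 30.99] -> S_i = 3.23*(-1.76)^i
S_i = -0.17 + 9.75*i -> [-0.17, 9.58, 19.33, 29.08, 38.83]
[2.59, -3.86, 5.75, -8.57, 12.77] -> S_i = 2.59*(-1.49)^i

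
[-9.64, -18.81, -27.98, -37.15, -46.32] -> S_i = -9.64 + -9.17*i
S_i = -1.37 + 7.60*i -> [-1.37, 6.23, 13.83, 21.43, 29.03]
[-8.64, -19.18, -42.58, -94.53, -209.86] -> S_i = -8.64*2.22^i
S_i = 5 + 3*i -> [5, 8, 11, 14, 17]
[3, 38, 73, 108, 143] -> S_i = 3 + 35*i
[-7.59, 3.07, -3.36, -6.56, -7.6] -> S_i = Random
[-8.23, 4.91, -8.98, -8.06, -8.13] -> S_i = Random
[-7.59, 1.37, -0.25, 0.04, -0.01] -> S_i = -7.59*(-0.18)^i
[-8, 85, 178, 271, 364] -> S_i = -8 + 93*i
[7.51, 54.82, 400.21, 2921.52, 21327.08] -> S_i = 7.51*7.30^i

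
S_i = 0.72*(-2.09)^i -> [0.72, -1.5, 3.15, -6.57, 13.74]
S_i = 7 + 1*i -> [7, 8, 9, 10, 11]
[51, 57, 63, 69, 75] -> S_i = 51 + 6*i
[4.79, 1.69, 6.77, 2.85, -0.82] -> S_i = Random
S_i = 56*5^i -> [56, 280, 1400, 7000, 35000]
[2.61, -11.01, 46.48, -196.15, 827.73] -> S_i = 2.61*(-4.22)^i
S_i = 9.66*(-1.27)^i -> [9.66, -12.27, 15.58, -19.79, 25.13]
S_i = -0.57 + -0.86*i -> [-0.57, -1.43, -2.29, -3.15, -4.01]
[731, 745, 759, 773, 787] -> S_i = 731 + 14*i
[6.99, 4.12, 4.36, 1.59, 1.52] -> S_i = Random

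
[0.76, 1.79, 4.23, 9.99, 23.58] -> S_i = 0.76*2.36^i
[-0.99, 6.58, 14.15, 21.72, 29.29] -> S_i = -0.99 + 7.57*i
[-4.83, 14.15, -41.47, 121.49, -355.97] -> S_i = -4.83*(-2.93)^i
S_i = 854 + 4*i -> [854, 858, 862, 866, 870]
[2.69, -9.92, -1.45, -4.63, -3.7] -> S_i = Random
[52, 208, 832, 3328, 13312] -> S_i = 52*4^i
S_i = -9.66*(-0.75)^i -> [-9.66, 7.24, -5.43, 4.08, -3.06]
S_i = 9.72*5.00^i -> [9.72, 48.6, 243.0, 1215.0, 6075.0]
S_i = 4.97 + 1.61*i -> [4.97, 6.58, 8.19, 9.8, 11.41]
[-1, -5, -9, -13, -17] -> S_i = -1 + -4*i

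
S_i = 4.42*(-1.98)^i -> [4.42, -8.75, 17.33, -34.31, 67.93]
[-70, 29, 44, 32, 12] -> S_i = Random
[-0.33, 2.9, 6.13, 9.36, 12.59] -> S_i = -0.33 + 3.23*i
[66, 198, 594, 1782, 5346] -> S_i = 66*3^i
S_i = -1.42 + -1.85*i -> [-1.42, -3.27, -5.12, -6.97, -8.82]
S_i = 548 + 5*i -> [548, 553, 558, 563, 568]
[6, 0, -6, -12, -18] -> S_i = 6 + -6*i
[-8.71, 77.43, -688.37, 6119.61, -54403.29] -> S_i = -8.71*(-8.89)^i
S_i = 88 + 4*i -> [88, 92, 96, 100, 104]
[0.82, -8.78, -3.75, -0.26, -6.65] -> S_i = Random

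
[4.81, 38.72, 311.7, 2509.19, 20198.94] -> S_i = 4.81*8.05^i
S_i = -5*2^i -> [-5, -10, -20, -40, -80]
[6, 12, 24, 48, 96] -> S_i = 6*2^i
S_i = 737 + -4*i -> [737, 733, 729, 725, 721]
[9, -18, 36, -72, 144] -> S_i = 9*-2^i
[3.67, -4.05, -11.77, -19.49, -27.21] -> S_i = 3.67 + -7.72*i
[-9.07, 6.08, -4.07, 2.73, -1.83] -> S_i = -9.07*(-0.67)^i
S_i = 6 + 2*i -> [6, 8, 10, 12, 14]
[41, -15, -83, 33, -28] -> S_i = Random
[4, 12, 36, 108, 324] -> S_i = 4*3^i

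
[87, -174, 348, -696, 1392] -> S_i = 87*-2^i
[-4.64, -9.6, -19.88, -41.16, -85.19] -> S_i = -4.64*2.07^i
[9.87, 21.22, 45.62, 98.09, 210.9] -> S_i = 9.87*2.15^i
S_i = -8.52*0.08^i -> [-8.52, -0.68, -0.05, -0.0, -0.0]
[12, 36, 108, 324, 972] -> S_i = 12*3^i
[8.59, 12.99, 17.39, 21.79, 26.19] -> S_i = 8.59 + 4.40*i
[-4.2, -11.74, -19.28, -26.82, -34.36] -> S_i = -4.20 + -7.54*i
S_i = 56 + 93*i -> [56, 149, 242, 335, 428]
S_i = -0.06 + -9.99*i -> [-0.06, -10.05, -20.04, -30.03, -40.02]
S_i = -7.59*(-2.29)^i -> [-7.59, 17.38, -39.8, 91.15, -208.73]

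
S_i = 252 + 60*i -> [252, 312, 372, 432, 492]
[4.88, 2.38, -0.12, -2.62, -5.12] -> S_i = 4.88 + -2.50*i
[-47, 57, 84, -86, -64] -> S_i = Random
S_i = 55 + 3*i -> [55, 58, 61, 64, 67]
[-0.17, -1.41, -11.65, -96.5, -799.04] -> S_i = -0.17*8.28^i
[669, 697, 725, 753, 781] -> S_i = 669 + 28*i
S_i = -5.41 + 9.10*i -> [-5.41, 3.69, 12.79, 21.89, 30.99]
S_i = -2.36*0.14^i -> [-2.36, -0.33, -0.05, -0.01, -0.0]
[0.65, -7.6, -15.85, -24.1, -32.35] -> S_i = 0.65 + -8.25*i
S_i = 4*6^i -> [4, 24, 144, 864, 5184]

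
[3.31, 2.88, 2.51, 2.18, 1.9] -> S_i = 3.31*0.87^i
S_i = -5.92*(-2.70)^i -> [-5.92, 15.98, -43.16, 116.52, -314.61]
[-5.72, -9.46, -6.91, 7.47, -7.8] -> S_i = Random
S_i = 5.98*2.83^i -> [5.98, 16.92, 47.89, 135.54, 383.57]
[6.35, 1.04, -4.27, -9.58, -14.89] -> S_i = 6.35 + -5.31*i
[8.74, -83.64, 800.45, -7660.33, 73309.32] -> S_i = 8.74*(-9.57)^i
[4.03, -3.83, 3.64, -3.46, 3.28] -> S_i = 4.03*(-0.95)^i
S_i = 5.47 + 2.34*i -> [5.47, 7.81, 10.15, 12.49, 14.83]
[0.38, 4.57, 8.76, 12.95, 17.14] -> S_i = 0.38 + 4.19*i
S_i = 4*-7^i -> [4, -28, 196, -1372, 9604]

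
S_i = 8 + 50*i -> [8, 58, 108, 158, 208]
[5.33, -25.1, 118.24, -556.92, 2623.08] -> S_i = 5.33*(-4.71)^i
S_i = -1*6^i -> [-1, -6, -36, -216, -1296]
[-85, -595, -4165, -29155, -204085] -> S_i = -85*7^i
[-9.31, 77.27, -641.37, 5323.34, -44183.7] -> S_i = -9.31*(-8.30)^i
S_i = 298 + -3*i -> [298, 295, 292, 289, 286]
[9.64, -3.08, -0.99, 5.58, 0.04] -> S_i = Random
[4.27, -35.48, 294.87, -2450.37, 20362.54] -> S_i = 4.27*(-8.31)^i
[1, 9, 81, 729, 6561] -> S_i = 1*9^i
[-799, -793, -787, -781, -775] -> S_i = -799 + 6*i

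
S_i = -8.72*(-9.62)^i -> [-8.72, 83.89, -806.99, 7763.22, -74682.14]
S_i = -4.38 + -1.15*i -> [-4.38, -5.53, -6.68, -7.83, -8.98]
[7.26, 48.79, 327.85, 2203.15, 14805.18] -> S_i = 7.26*6.72^i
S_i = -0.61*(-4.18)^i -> [-0.61, 2.55, -10.66, 44.55, -186.22]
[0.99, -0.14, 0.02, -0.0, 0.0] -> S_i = 0.99*(-0.14)^i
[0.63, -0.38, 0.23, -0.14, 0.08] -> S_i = 0.63*(-0.60)^i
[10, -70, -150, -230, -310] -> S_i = 10 + -80*i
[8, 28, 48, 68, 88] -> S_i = 8 + 20*i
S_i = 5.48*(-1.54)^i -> [5.48, -8.44, 13.0, -20.01, 30.82]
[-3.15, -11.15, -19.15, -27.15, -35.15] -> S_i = -3.15 + -8.00*i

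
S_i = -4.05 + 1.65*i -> [-4.05, -2.4, -0.75, 0.9, 2.55]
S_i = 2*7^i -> [2, 14, 98, 686, 4802]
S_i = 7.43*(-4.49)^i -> [7.43, -33.36, 149.79, -672.56, 3019.77]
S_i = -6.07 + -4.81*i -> [-6.07, -10.88, -15.69, -20.5, -25.31]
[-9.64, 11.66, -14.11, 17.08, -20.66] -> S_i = -9.64*(-1.21)^i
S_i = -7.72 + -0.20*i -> [-7.72, -7.92, -8.12, -8.32, -8.52]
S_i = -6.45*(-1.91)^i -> [-6.45, 12.32, -23.53, 44.94, -85.84]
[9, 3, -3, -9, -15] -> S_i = 9 + -6*i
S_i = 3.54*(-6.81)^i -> [3.54, -24.11, 164.17, -1118.01, 7613.63]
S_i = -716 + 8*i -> [-716, -708, -700, -692, -684]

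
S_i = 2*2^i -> [2, 4, 8, 16, 32]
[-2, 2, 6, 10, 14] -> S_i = -2 + 4*i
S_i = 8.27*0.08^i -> [8.27, 0.66, 0.05, 0.0, 0.0]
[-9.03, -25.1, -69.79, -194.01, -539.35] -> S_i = -9.03*2.78^i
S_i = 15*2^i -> [15, 30, 60, 120, 240]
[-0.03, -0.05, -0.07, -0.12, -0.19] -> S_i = -0.03*1.58^i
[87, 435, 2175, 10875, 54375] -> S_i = 87*5^i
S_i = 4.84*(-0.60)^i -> [4.84, -2.9, 1.74, -1.05, 0.63]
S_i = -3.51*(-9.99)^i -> [-3.51, 35.06, -350.3, 3499.48, -34959.81]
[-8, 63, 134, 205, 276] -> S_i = -8 + 71*i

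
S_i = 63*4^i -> [63, 252, 1008, 4032, 16128]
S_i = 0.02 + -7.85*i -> [0.02, -7.83, -15.68, -23.53, -31.38]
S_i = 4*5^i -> [4, 20, 100, 500, 2500]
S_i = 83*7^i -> [83, 581, 4067, 28469, 199283]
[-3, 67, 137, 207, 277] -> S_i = -3 + 70*i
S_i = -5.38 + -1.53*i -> [-5.38, -6.91, -8.44, -9.97, -11.5]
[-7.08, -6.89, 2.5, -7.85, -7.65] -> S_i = Random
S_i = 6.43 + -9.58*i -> [6.43, -3.15, -12.73, -22.31, -31.89]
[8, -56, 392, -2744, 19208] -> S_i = 8*-7^i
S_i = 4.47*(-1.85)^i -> [4.47, -8.27, 15.3, -28.3, 52.36]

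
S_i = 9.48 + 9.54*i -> [9.48, 19.02, 28.56, 38.1, 47.64]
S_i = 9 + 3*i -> [9, 12, 15, 18, 21]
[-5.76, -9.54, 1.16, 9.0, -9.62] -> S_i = Random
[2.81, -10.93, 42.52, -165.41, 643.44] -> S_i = 2.81*(-3.89)^i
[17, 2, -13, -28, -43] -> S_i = 17 + -15*i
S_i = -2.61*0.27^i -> [-2.61, -0.7, -0.19, -0.05, -0.01]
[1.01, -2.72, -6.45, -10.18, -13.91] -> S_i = 1.01 + -3.73*i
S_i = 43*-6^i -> [43, -258, 1548, -9288, 55728]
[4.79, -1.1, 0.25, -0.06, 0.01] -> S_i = 4.79*(-0.23)^i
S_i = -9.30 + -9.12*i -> [-9.3, -18.42, -27.54, -36.66, -45.78]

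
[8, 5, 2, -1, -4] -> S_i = 8 + -3*i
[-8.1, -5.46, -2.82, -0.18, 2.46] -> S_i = -8.10 + 2.64*i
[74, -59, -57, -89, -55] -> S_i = Random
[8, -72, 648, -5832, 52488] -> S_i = 8*-9^i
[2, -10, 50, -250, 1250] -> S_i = 2*-5^i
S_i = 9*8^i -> [9, 72, 576, 4608, 36864]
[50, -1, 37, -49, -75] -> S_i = Random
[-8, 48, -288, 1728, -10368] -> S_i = -8*-6^i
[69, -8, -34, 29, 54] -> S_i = Random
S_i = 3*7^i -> [3, 21, 147, 1029, 7203]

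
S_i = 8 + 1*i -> [8, 9, 10, 11, 12]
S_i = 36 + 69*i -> [36, 105, 174, 243, 312]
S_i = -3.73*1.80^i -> [-3.73, -6.71, -12.09, -21.75, -39.16]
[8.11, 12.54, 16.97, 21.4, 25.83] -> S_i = 8.11 + 4.43*i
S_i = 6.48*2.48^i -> [6.48, 16.07, 39.85, 98.84, 245.12]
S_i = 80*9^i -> [80, 720, 6480, 58320, 524880]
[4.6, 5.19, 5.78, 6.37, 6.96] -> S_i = 4.60 + 0.59*i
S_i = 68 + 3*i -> [68, 71, 74, 77, 80]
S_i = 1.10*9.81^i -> [1.1, 10.79, 105.86, 1038.48, 10187.53]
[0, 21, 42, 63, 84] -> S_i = 0 + 21*i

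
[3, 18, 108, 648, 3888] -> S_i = 3*6^i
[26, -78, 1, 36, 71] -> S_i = Random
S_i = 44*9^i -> [44, 396, 3564, 32076, 288684]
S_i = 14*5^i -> [14, 70, 350, 1750, 8750]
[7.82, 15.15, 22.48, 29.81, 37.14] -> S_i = 7.82 + 7.33*i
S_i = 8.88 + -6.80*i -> [8.88, 2.08, -4.72, -11.52, -18.32]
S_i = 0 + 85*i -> [0, 85, 170, 255, 340]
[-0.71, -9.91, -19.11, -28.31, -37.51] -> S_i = -0.71 + -9.20*i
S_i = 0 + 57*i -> [0, 57, 114, 171, 228]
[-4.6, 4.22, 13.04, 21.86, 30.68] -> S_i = -4.60 + 8.82*i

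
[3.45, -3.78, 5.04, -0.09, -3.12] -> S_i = Random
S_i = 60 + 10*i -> [60, 70, 80, 90, 100]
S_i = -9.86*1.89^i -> [-9.86, -18.64, -35.22, -66.57, -125.81]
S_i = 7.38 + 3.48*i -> [7.38, 10.86, 14.34, 17.82, 21.3]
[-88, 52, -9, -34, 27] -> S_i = Random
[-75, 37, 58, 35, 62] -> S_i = Random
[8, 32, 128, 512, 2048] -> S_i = 8*4^i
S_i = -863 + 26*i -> [-863, -837, -811, -785, -759]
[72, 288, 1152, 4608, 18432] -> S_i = 72*4^i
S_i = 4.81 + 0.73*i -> [4.81, 5.54, 6.27, 7.0, 7.73]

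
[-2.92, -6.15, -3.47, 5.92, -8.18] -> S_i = Random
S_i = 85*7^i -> [85, 595, 4165, 29155, 204085]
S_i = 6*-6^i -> [6, -36, 216, -1296, 7776]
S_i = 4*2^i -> [4, 8, 16, 32, 64]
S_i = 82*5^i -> [82, 410, 2050, 10250, 51250]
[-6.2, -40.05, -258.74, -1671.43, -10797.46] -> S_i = -6.20*6.46^i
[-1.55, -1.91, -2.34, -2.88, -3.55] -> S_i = -1.55*1.23^i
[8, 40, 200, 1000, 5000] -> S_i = 8*5^i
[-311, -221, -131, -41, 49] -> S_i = -311 + 90*i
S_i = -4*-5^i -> [-4, 20, -100, 500, -2500]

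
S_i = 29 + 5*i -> [29, 34, 39, 44, 49]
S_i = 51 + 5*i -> [51, 56, 61, 66, 71]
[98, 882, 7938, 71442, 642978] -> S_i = 98*9^i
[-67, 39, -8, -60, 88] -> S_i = Random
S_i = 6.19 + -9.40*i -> [6.19, -3.21, -12.61, -22.01, -31.41]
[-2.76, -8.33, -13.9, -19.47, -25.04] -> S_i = -2.76 + -5.57*i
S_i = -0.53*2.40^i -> [-0.53, -1.27, -3.05, -7.33, -17.58]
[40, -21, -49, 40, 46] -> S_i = Random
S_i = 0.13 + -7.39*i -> [0.13, -7.26, -14.65, -22.04, -29.43]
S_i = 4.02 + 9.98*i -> [4.02, 14.0, 23.98, 33.96, 43.94]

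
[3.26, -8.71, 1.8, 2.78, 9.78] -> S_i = Random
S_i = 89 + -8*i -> [89, 81, 73, 65, 57]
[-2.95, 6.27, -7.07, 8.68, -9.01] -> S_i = Random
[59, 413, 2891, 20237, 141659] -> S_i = 59*7^i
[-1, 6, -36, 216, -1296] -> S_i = -1*-6^i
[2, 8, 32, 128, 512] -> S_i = 2*4^i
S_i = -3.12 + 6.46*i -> [-3.12, 3.34, 9.8, 16.26, 22.72]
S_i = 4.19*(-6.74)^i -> [4.19, -28.24, 190.34, -1282.9, 8646.76]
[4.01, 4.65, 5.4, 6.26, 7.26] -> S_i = 4.01*1.16^i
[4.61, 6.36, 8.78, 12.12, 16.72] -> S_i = 4.61*1.38^i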